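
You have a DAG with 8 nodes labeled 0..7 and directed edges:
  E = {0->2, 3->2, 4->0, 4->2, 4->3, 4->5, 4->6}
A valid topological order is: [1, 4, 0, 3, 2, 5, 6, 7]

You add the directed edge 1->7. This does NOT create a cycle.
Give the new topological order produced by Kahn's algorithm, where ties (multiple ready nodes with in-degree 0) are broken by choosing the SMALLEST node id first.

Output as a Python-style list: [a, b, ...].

Answer: [1, 4, 0, 3, 2, 5, 6, 7]

Derivation:
Old toposort: [1, 4, 0, 3, 2, 5, 6, 7]
Added edge: 1->7
Position of 1 (0) < position of 7 (7). Old order still valid.
Run Kahn's algorithm (break ties by smallest node id):
  initial in-degrees: [1, 0, 3, 1, 0, 1, 1, 1]
  ready (indeg=0): [1, 4]
  pop 1: indeg[7]->0 | ready=[4, 7] | order so far=[1]
  pop 4: indeg[0]->0; indeg[2]->2; indeg[3]->0; indeg[5]->0; indeg[6]->0 | ready=[0, 3, 5, 6, 7] | order so far=[1, 4]
  pop 0: indeg[2]->1 | ready=[3, 5, 6, 7] | order so far=[1, 4, 0]
  pop 3: indeg[2]->0 | ready=[2, 5, 6, 7] | order so far=[1, 4, 0, 3]
  pop 2: no out-edges | ready=[5, 6, 7] | order so far=[1, 4, 0, 3, 2]
  pop 5: no out-edges | ready=[6, 7] | order so far=[1, 4, 0, 3, 2, 5]
  pop 6: no out-edges | ready=[7] | order so far=[1, 4, 0, 3, 2, 5, 6]
  pop 7: no out-edges | ready=[] | order so far=[1, 4, 0, 3, 2, 5, 6, 7]
  Result: [1, 4, 0, 3, 2, 5, 6, 7]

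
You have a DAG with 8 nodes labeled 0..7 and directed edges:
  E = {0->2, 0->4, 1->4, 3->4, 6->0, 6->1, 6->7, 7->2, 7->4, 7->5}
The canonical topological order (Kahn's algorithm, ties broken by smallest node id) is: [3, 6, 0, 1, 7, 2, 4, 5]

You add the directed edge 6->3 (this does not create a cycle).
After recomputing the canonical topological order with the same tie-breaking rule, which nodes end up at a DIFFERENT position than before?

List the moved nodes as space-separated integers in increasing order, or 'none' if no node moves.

Answer: 0 1 3 6

Derivation:
Old toposort: [3, 6, 0, 1, 7, 2, 4, 5]
Added edge 6->3
Recompute Kahn (smallest-id tiebreak):
  initial in-degrees: [1, 1, 2, 1, 4, 1, 0, 1]
  ready (indeg=0): [6]
  pop 6: indeg[0]->0; indeg[1]->0; indeg[3]->0; indeg[7]->0 | ready=[0, 1, 3, 7] | order so far=[6]
  pop 0: indeg[2]->1; indeg[4]->3 | ready=[1, 3, 7] | order so far=[6, 0]
  pop 1: indeg[4]->2 | ready=[3, 7] | order so far=[6, 0, 1]
  pop 3: indeg[4]->1 | ready=[7] | order so far=[6, 0, 1, 3]
  pop 7: indeg[2]->0; indeg[4]->0; indeg[5]->0 | ready=[2, 4, 5] | order so far=[6, 0, 1, 3, 7]
  pop 2: no out-edges | ready=[4, 5] | order so far=[6, 0, 1, 3, 7, 2]
  pop 4: no out-edges | ready=[5] | order so far=[6, 0, 1, 3, 7, 2, 4]
  pop 5: no out-edges | ready=[] | order so far=[6, 0, 1, 3, 7, 2, 4, 5]
New canonical toposort: [6, 0, 1, 3, 7, 2, 4, 5]
Compare positions:
  Node 0: index 2 -> 1 (moved)
  Node 1: index 3 -> 2 (moved)
  Node 2: index 5 -> 5 (same)
  Node 3: index 0 -> 3 (moved)
  Node 4: index 6 -> 6 (same)
  Node 5: index 7 -> 7 (same)
  Node 6: index 1 -> 0 (moved)
  Node 7: index 4 -> 4 (same)
Nodes that changed position: 0 1 3 6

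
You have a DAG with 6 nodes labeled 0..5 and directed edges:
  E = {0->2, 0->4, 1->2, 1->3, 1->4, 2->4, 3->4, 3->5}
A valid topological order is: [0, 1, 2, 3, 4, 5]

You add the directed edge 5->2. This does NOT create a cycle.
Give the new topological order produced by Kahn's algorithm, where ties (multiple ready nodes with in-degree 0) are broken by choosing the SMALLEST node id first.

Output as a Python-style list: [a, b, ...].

Answer: [0, 1, 3, 5, 2, 4]

Derivation:
Old toposort: [0, 1, 2, 3, 4, 5]
Added edge: 5->2
Position of 5 (5) > position of 2 (2). Must reorder: 5 must now come before 2.
Run Kahn's algorithm (break ties by smallest node id):
  initial in-degrees: [0, 0, 3, 1, 4, 1]
  ready (indeg=0): [0, 1]
  pop 0: indeg[2]->2; indeg[4]->3 | ready=[1] | order so far=[0]
  pop 1: indeg[2]->1; indeg[3]->0; indeg[4]->2 | ready=[3] | order so far=[0, 1]
  pop 3: indeg[4]->1; indeg[5]->0 | ready=[5] | order so far=[0, 1, 3]
  pop 5: indeg[2]->0 | ready=[2] | order so far=[0, 1, 3, 5]
  pop 2: indeg[4]->0 | ready=[4] | order so far=[0, 1, 3, 5, 2]
  pop 4: no out-edges | ready=[] | order so far=[0, 1, 3, 5, 2, 4]
  Result: [0, 1, 3, 5, 2, 4]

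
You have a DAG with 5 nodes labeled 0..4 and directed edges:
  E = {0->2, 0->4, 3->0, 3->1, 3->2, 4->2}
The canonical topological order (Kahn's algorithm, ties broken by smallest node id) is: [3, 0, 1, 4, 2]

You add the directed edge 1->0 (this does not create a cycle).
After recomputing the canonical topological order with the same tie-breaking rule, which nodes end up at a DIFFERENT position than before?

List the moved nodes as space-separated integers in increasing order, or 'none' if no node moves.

Old toposort: [3, 0, 1, 4, 2]
Added edge 1->0
Recompute Kahn (smallest-id tiebreak):
  initial in-degrees: [2, 1, 3, 0, 1]
  ready (indeg=0): [3]
  pop 3: indeg[0]->1; indeg[1]->0; indeg[2]->2 | ready=[1] | order so far=[3]
  pop 1: indeg[0]->0 | ready=[0] | order so far=[3, 1]
  pop 0: indeg[2]->1; indeg[4]->0 | ready=[4] | order so far=[3, 1, 0]
  pop 4: indeg[2]->0 | ready=[2] | order so far=[3, 1, 0, 4]
  pop 2: no out-edges | ready=[] | order so far=[3, 1, 0, 4, 2]
New canonical toposort: [3, 1, 0, 4, 2]
Compare positions:
  Node 0: index 1 -> 2 (moved)
  Node 1: index 2 -> 1 (moved)
  Node 2: index 4 -> 4 (same)
  Node 3: index 0 -> 0 (same)
  Node 4: index 3 -> 3 (same)
Nodes that changed position: 0 1

Answer: 0 1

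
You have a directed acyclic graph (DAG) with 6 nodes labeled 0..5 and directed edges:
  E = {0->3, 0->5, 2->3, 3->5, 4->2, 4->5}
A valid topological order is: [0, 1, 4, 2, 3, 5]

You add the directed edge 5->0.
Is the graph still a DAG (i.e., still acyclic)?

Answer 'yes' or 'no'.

Given toposort: [0, 1, 4, 2, 3, 5]
Position of 5: index 5; position of 0: index 0
New edge 5->0: backward (u after v in old order)
Backward edge: old toposort is now invalid. Check if this creates a cycle.
Does 0 already reach 5? Reachable from 0: [0, 3, 5]. YES -> cycle!
Still a DAG? no

Answer: no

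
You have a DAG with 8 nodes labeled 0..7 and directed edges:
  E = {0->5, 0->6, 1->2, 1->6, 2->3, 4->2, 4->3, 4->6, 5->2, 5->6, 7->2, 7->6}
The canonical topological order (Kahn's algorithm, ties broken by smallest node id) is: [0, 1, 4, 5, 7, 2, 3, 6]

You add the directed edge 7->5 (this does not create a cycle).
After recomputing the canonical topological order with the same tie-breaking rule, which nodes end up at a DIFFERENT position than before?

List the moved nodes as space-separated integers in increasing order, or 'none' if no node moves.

Answer: 5 7

Derivation:
Old toposort: [0, 1, 4, 5, 7, 2, 3, 6]
Added edge 7->5
Recompute Kahn (smallest-id tiebreak):
  initial in-degrees: [0, 0, 4, 2, 0, 2, 5, 0]
  ready (indeg=0): [0, 1, 4, 7]
  pop 0: indeg[5]->1; indeg[6]->4 | ready=[1, 4, 7] | order so far=[0]
  pop 1: indeg[2]->3; indeg[6]->3 | ready=[4, 7] | order so far=[0, 1]
  pop 4: indeg[2]->2; indeg[3]->1; indeg[6]->2 | ready=[7] | order so far=[0, 1, 4]
  pop 7: indeg[2]->1; indeg[5]->0; indeg[6]->1 | ready=[5] | order so far=[0, 1, 4, 7]
  pop 5: indeg[2]->0; indeg[6]->0 | ready=[2, 6] | order so far=[0, 1, 4, 7, 5]
  pop 2: indeg[3]->0 | ready=[3, 6] | order so far=[0, 1, 4, 7, 5, 2]
  pop 3: no out-edges | ready=[6] | order so far=[0, 1, 4, 7, 5, 2, 3]
  pop 6: no out-edges | ready=[] | order so far=[0, 1, 4, 7, 5, 2, 3, 6]
New canonical toposort: [0, 1, 4, 7, 5, 2, 3, 6]
Compare positions:
  Node 0: index 0 -> 0 (same)
  Node 1: index 1 -> 1 (same)
  Node 2: index 5 -> 5 (same)
  Node 3: index 6 -> 6 (same)
  Node 4: index 2 -> 2 (same)
  Node 5: index 3 -> 4 (moved)
  Node 6: index 7 -> 7 (same)
  Node 7: index 4 -> 3 (moved)
Nodes that changed position: 5 7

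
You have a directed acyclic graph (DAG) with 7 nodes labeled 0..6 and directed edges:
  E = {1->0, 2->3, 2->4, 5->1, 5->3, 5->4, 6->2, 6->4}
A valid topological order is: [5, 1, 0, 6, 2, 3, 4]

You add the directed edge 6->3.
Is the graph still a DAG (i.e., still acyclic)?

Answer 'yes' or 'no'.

Given toposort: [5, 1, 0, 6, 2, 3, 4]
Position of 6: index 3; position of 3: index 5
New edge 6->3: forward
Forward edge: respects the existing order. Still a DAG, same toposort still valid.
Still a DAG? yes

Answer: yes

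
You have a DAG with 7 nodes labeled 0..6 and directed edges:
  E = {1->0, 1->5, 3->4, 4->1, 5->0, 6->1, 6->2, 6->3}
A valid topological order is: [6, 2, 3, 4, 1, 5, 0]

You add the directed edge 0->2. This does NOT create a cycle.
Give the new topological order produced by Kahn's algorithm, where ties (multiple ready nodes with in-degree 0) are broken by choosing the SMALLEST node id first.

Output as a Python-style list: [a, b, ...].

Answer: [6, 3, 4, 1, 5, 0, 2]

Derivation:
Old toposort: [6, 2, 3, 4, 1, 5, 0]
Added edge: 0->2
Position of 0 (6) > position of 2 (1). Must reorder: 0 must now come before 2.
Run Kahn's algorithm (break ties by smallest node id):
  initial in-degrees: [2, 2, 2, 1, 1, 1, 0]
  ready (indeg=0): [6]
  pop 6: indeg[1]->1; indeg[2]->1; indeg[3]->0 | ready=[3] | order so far=[6]
  pop 3: indeg[4]->0 | ready=[4] | order so far=[6, 3]
  pop 4: indeg[1]->0 | ready=[1] | order so far=[6, 3, 4]
  pop 1: indeg[0]->1; indeg[5]->0 | ready=[5] | order so far=[6, 3, 4, 1]
  pop 5: indeg[0]->0 | ready=[0] | order so far=[6, 3, 4, 1, 5]
  pop 0: indeg[2]->0 | ready=[2] | order so far=[6, 3, 4, 1, 5, 0]
  pop 2: no out-edges | ready=[] | order so far=[6, 3, 4, 1, 5, 0, 2]
  Result: [6, 3, 4, 1, 5, 0, 2]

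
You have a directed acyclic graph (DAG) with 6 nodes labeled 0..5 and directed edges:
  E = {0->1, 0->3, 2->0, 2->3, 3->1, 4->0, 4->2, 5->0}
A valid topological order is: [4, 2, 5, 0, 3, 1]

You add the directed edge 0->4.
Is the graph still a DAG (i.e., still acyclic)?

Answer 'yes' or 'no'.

Answer: no

Derivation:
Given toposort: [4, 2, 5, 0, 3, 1]
Position of 0: index 3; position of 4: index 0
New edge 0->4: backward (u after v in old order)
Backward edge: old toposort is now invalid. Check if this creates a cycle.
Does 4 already reach 0? Reachable from 4: [0, 1, 2, 3, 4]. YES -> cycle!
Still a DAG? no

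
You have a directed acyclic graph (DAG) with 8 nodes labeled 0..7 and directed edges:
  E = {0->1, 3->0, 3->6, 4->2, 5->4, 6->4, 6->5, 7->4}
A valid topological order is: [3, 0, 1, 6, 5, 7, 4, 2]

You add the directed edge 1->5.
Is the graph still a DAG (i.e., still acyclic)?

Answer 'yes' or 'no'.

Given toposort: [3, 0, 1, 6, 5, 7, 4, 2]
Position of 1: index 2; position of 5: index 4
New edge 1->5: forward
Forward edge: respects the existing order. Still a DAG, same toposort still valid.
Still a DAG? yes

Answer: yes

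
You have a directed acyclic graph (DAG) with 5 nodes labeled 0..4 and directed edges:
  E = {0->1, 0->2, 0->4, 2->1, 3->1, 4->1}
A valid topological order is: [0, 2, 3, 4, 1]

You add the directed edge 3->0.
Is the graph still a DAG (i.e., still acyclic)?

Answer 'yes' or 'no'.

Given toposort: [0, 2, 3, 4, 1]
Position of 3: index 2; position of 0: index 0
New edge 3->0: backward (u after v in old order)
Backward edge: old toposort is now invalid. Check if this creates a cycle.
Does 0 already reach 3? Reachable from 0: [0, 1, 2, 4]. NO -> still a DAG (reorder needed).
Still a DAG? yes

Answer: yes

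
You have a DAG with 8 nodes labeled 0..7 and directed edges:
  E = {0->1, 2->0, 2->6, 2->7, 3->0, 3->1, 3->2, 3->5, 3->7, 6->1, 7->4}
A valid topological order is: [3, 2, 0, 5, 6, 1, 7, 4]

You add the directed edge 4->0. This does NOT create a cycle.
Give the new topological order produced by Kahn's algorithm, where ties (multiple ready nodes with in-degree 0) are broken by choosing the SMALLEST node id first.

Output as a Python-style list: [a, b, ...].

Answer: [3, 2, 5, 6, 7, 4, 0, 1]

Derivation:
Old toposort: [3, 2, 0, 5, 6, 1, 7, 4]
Added edge: 4->0
Position of 4 (7) > position of 0 (2). Must reorder: 4 must now come before 0.
Run Kahn's algorithm (break ties by smallest node id):
  initial in-degrees: [3, 3, 1, 0, 1, 1, 1, 2]
  ready (indeg=0): [3]
  pop 3: indeg[0]->2; indeg[1]->2; indeg[2]->0; indeg[5]->0; indeg[7]->1 | ready=[2, 5] | order so far=[3]
  pop 2: indeg[0]->1; indeg[6]->0; indeg[7]->0 | ready=[5, 6, 7] | order so far=[3, 2]
  pop 5: no out-edges | ready=[6, 7] | order so far=[3, 2, 5]
  pop 6: indeg[1]->1 | ready=[7] | order so far=[3, 2, 5, 6]
  pop 7: indeg[4]->0 | ready=[4] | order so far=[3, 2, 5, 6, 7]
  pop 4: indeg[0]->0 | ready=[0] | order so far=[3, 2, 5, 6, 7, 4]
  pop 0: indeg[1]->0 | ready=[1] | order so far=[3, 2, 5, 6, 7, 4, 0]
  pop 1: no out-edges | ready=[] | order so far=[3, 2, 5, 6, 7, 4, 0, 1]
  Result: [3, 2, 5, 6, 7, 4, 0, 1]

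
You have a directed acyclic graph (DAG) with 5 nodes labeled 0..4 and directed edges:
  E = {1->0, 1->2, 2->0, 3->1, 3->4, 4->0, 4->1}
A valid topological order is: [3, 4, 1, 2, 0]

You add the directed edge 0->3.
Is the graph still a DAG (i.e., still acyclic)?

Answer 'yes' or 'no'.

Answer: no

Derivation:
Given toposort: [3, 4, 1, 2, 0]
Position of 0: index 4; position of 3: index 0
New edge 0->3: backward (u after v in old order)
Backward edge: old toposort is now invalid. Check if this creates a cycle.
Does 3 already reach 0? Reachable from 3: [0, 1, 2, 3, 4]. YES -> cycle!
Still a DAG? no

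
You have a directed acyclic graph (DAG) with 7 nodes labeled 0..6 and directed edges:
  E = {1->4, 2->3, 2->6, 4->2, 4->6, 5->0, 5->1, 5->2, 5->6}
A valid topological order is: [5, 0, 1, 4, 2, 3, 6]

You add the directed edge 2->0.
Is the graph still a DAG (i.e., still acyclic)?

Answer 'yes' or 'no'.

Given toposort: [5, 0, 1, 4, 2, 3, 6]
Position of 2: index 4; position of 0: index 1
New edge 2->0: backward (u after v in old order)
Backward edge: old toposort is now invalid. Check if this creates a cycle.
Does 0 already reach 2? Reachable from 0: [0]. NO -> still a DAG (reorder needed).
Still a DAG? yes

Answer: yes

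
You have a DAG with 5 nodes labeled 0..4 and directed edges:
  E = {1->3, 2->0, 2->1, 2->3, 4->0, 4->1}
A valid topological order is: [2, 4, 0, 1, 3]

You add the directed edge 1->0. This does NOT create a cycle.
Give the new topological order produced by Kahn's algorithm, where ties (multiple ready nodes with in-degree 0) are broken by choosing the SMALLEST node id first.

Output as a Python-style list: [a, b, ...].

Old toposort: [2, 4, 0, 1, 3]
Added edge: 1->0
Position of 1 (3) > position of 0 (2). Must reorder: 1 must now come before 0.
Run Kahn's algorithm (break ties by smallest node id):
  initial in-degrees: [3, 2, 0, 2, 0]
  ready (indeg=0): [2, 4]
  pop 2: indeg[0]->2; indeg[1]->1; indeg[3]->1 | ready=[4] | order so far=[2]
  pop 4: indeg[0]->1; indeg[1]->0 | ready=[1] | order so far=[2, 4]
  pop 1: indeg[0]->0; indeg[3]->0 | ready=[0, 3] | order so far=[2, 4, 1]
  pop 0: no out-edges | ready=[3] | order so far=[2, 4, 1, 0]
  pop 3: no out-edges | ready=[] | order so far=[2, 4, 1, 0, 3]
  Result: [2, 4, 1, 0, 3]

Answer: [2, 4, 1, 0, 3]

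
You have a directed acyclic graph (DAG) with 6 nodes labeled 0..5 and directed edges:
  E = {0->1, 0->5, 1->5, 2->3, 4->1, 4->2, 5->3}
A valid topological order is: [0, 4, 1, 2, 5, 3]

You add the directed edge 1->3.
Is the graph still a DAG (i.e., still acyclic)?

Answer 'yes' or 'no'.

Given toposort: [0, 4, 1, 2, 5, 3]
Position of 1: index 2; position of 3: index 5
New edge 1->3: forward
Forward edge: respects the existing order. Still a DAG, same toposort still valid.
Still a DAG? yes

Answer: yes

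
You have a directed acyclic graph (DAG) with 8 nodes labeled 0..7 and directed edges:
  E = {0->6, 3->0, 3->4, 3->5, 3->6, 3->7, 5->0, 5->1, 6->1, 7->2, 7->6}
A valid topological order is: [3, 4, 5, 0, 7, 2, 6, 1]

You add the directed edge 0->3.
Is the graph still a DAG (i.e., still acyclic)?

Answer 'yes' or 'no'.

Given toposort: [3, 4, 5, 0, 7, 2, 6, 1]
Position of 0: index 3; position of 3: index 0
New edge 0->3: backward (u after v in old order)
Backward edge: old toposort is now invalid. Check if this creates a cycle.
Does 3 already reach 0? Reachable from 3: [0, 1, 2, 3, 4, 5, 6, 7]. YES -> cycle!
Still a DAG? no

Answer: no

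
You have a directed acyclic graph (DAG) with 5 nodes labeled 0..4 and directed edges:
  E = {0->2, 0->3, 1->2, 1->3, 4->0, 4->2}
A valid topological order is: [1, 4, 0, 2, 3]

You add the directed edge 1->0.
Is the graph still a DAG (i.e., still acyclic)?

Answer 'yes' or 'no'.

Answer: yes

Derivation:
Given toposort: [1, 4, 0, 2, 3]
Position of 1: index 0; position of 0: index 2
New edge 1->0: forward
Forward edge: respects the existing order. Still a DAG, same toposort still valid.
Still a DAG? yes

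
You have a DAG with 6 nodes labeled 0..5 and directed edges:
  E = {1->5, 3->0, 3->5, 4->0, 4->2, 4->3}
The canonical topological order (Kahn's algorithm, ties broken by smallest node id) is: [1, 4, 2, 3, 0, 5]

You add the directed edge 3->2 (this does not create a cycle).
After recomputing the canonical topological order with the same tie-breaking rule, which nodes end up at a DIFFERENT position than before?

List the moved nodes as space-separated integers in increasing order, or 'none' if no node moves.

Answer: 0 2 3

Derivation:
Old toposort: [1, 4, 2, 3, 0, 5]
Added edge 3->2
Recompute Kahn (smallest-id tiebreak):
  initial in-degrees: [2, 0, 2, 1, 0, 2]
  ready (indeg=0): [1, 4]
  pop 1: indeg[5]->1 | ready=[4] | order so far=[1]
  pop 4: indeg[0]->1; indeg[2]->1; indeg[3]->0 | ready=[3] | order so far=[1, 4]
  pop 3: indeg[0]->0; indeg[2]->0; indeg[5]->0 | ready=[0, 2, 5] | order so far=[1, 4, 3]
  pop 0: no out-edges | ready=[2, 5] | order so far=[1, 4, 3, 0]
  pop 2: no out-edges | ready=[5] | order so far=[1, 4, 3, 0, 2]
  pop 5: no out-edges | ready=[] | order so far=[1, 4, 3, 0, 2, 5]
New canonical toposort: [1, 4, 3, 0, 2, 5]
Compare positions:
  Node 0: index 4 -> 3 (moved)
  Node 1: index 0 -> 0 (same)
  Node 2: index 2 -> 4 (moved)
  Node 3: index 3 -> 2 (moved)
  Node 4: index 1 -> 1 (same)
  Node 5: index 5 -> 5 (same)
Nodes that changed position: 0 2 3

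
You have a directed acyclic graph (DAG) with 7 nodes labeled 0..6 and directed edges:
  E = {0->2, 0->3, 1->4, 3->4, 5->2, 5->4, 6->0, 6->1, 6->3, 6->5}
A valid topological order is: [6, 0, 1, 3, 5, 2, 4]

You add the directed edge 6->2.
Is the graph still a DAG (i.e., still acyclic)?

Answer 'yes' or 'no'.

Given toposort: [6, 0, 1, 3, 5, 2, 4]
Position of 6: index 0; position of 2: index 5
New edge 6->2: forward
Forward edge: respects the existing order. Still a DAG, same toposort still valid.
Still a DAG? yes

Answer: yes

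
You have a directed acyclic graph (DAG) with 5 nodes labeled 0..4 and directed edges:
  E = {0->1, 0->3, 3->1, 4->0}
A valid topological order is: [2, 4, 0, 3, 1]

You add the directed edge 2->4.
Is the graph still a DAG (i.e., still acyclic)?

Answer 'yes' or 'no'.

Given toposort: [2, 4, 0, 3, 1]
Position of 2: index 0; position of 4: index 1
New edge 2->4: forward
Forward edge: respects the existing order. Still a DAG, same toposort still valid.
Still a DAG? yes

Answer: yes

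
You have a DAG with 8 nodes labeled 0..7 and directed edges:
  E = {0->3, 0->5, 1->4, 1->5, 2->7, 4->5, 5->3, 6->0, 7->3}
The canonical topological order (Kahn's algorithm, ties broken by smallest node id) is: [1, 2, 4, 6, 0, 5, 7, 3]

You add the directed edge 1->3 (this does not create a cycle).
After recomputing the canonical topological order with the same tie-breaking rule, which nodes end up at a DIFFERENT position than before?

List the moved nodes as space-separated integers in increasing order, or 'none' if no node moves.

Answer: none

Derivation:
Old toposort: [1, 2, 4, 6, 0, 5, 7, 3]
Added edge 1->3
Recompute Kahn (smallest-id tiebreak):
  initial in-degrees: [1, 0, 0, 4, 1, 3, 0, 1]
  ready (indeg=0): [1, 2, 6]
  pop 1: indeg[3]->3; indeg[4]->0; indeg[5]->2 | ready=[2, 4, 6] | order so far=[1]
  pop 2: indeg[7]->0 | ready=[4, 6, 7] | order so far=[1, 2]
  pop 4: indeg[5]->1 | ready=[6, 7] | order so far=[1, 2, 4]
  pop 6: indeg[0]->0 | ready=[0, 7] | order so far=[1, 2, 4, 6]
  pop 0: indeg[3]->2; indeg[5]->0 | ready=[5, 7] | order so far=[1, 2, 4, 6, 0]
  pop 5: indeg[3]->1 | ready=[7] | order so far=[1, 2, 4, 6, 0, 5]
  pop 7: indeg[3]->0 | ready=[3] | order so far=[1, 2, 4, 6, 0, 5, 7]
  pop 3: no out-edges | ready=[] | order so far=[1, 2, 4, 6, 0, 5, 7, 3]
New canonical toposort: [1, 2, 4, 6, 0, 5, 7, 3]
Compare positions:
  Node 0: index 4 -> 4 (same)
  Node 1: index 0 -> 0 (same)
  Node 2: index 1 -> 1 (same)
  Node 3: index 7 -> 7 (same)
  Node 4: index 2 -> 2 (same)
  Node 5: index 5 -> 5 (same)
  Node 6: index 3 -> 3 (same)
  Node 7: index 6 -> 6 (same)
Nodes that changed position: none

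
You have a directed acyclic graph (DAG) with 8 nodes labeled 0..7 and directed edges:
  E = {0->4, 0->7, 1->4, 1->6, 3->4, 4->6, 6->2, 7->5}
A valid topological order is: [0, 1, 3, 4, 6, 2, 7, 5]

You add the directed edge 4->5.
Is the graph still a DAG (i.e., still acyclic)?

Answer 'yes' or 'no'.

Given toposort: [0, 1, 3, 4, 6, 2, 7, 5]
Position of 4: index 3; position of 5: index 7
New edge 4->5: forward
Forward edge: respects the existing order. Still a DAG, same toposort still valid.
Still a DAG? yes

Answer: yes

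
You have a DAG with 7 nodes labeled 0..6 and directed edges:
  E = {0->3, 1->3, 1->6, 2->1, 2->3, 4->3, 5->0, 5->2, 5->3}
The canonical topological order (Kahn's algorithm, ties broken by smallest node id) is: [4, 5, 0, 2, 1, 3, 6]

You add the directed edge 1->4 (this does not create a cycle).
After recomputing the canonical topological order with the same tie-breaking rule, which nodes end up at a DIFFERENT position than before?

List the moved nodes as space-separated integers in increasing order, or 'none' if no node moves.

Old toposort: [4, 5, 0, 2, 1, 3, 6]
Added edge 1->4
Recompute Kahn (smallest-id tiebreak):
  initial in-degrees: [1, 1, 1, 5, 1, 0, 1]
  ready (indeg=0): [5]
  pop 5: indeg[0]->0; indeg[2]->0; indeg[3]->4 | ready=[0, 2] | order so far=[5]
  pop 0: indeg[3]->3 | ready=[2] | order so far=[5, 0]
  pop 2: indeg[1]->0; indeg[3]->2 | ready=[1] | order so far=[5, 0, 2]
  pop 1: indeg[3]->1; indeg[4]->0; indeg[6]->0 | ready=[4, 6] | order so far=[5, 0, 2, 1]
  pop 4: indeg[3]->0 | ready=[3, 6] | order so far=[5, 0, 2, 1, 4]
  pop 3: no out-edges | ready=[6] | order so far=[5, 0, 2, 1, 4, 3]
  pop 6: no out-edges | ready=[] | order so far=[5, 0, 2, 1, 4, 3, 6]
New canonical toposort: [5, 0, 2, 1, 4, 3, 6]
Compare positions:
  Node 0: index 2 -> 1 (moved)
  Node 1: index 4 -> 3 (moved)
  Node 2: index 3 -> 2 (moved)
  Node 3: index 5 -> 5 (same)
  Node 4: index 0 -> 4 (moved)
  Node 5: index 1 -> 0 (moved)
  Node 6: index 6 -> 6 (same)
Nodes that changed position: 0 1 2 4 5

Answer: 0 1 2 4 5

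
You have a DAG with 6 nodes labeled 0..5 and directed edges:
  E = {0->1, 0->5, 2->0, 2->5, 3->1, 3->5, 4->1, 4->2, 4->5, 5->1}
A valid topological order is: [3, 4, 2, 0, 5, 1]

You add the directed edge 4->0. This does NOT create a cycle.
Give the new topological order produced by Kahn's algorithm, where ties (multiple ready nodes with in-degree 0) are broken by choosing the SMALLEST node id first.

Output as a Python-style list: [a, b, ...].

Answer: [3, 4, 2, 0, 5, 1]

Derivation:
Old toposort: [3, 4, 2, 0, 5, 1]
Added edge: 4->0
Position of 4 (1) < position of 0 (3). Old order still valid.
Run Kahn's algorithm (break ties by smallest node id):
  initial in-degrees: [2, 4, 1, 0, 0, 4]
  ready (indeg=0): [3, 4]
  pop 3: indeg[1]->3; indeg[5]->3 | ready=[4] | order so far=[3]
  pop 4: indeg[0]->1; indeg[1]->2; indeg[2]->0; indeg[5]->2 | ready=[2] | order so far=[3, 4]
  pop 2: indeg[0]->0; indeg[5]->1 | ready=[0] | order so far=[3, 4, 2]
  pop 0: indeg[1]->1; indeg[5]->0 | ready=[5] | order so far=[3, 4, 2, 0]
  pop 5: indeg[1]->0 | ready=[1] | order so far=[3, 4, 2, 0, 5]
  pop 1: no out-edges | ready=[] | order so far=[3, 4, 2, 0, 5, 1]
  Result: [3, 4, 2, 0, 5, 1]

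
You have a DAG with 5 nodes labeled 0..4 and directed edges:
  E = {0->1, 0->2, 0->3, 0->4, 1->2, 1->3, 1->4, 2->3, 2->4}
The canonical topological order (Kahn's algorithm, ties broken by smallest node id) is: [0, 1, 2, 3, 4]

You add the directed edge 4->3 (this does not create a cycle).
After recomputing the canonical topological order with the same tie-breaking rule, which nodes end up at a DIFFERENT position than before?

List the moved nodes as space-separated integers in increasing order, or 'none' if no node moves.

Answer: 3 4

Derivation:
Old toposort: [0, 1, 2, 3, 4]
Added edge 4->3
Recompute Kahn (smallest-id tiebreak):
  initial in-degrees: [0, 1, 2, 4, 3]
  ready (indeg=0): [0]
  pop 0: indeg[1]->0; indeg[2]->1; indeg[3]->3; indeg[4]->2 | ready=[1] | order so far=[0]
  pop 1: indeg[2]->0; indeg[3]->2; indeg[4]->1 | ready=[2] | order so far=[0, 1]
  pop 2: indeg[3]->1; indeg[4]->0 | ready=[4] | order so far=[0, 1, 2]
  pop 4: indeg[3]->0 | ready=[3] | order so far=[0, 1, 2, 4]
  pop 3: no out-edges | ready=[] | order so far=[0, 1, 2, 4, 3]
New canonical toposort: [0, 1, 2, 4, 3]
Compare positions:
  Node 0: index 0 -> 0 (same)
  Node 1: index 1 -> 1 (same)
  Node 2: index 2 -> 2 (same)
  Node 3: index 3 -> 4 (moved)
  Node 4: index 4 -> 3 (moved)
Nodes that changed position: 3 4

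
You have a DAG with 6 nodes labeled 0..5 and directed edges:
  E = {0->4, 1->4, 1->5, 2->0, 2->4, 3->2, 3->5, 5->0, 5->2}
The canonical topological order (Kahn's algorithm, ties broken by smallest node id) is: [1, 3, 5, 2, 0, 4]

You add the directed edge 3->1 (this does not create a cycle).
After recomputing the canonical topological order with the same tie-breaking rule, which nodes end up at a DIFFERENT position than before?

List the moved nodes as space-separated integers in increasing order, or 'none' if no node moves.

Old toposort: [1, 3, 5, 2, 0, 4]
Added edge 3->1
Recompute Kahn (smallest-id tiebreak):
  initial in-degrees: [2, 1, 2, 0, 3, 2]
  ready (indeg=0): [3]
  pop 3: indeg[1]->0; indeg[2]->1; indeg[5]->1 | ready=[1] | order so far=[3]
  pop 1: indeg[4]->2; indeg[5]->0 | ready=[5] | order so far=[3, 1]
  pop 5: indeg[0]->1; indeg[2]->0 | ready=[2] | order so far=[3, 1, 5]
  pop 2: indeg[0]->0; indeg[4]->1 | ready=[0] | order so far=[3, 1, 5, 2]
  pop 0: indeg[4]->0 | ready=[4] | order so far=[3, 1, 5, 2, 0]
  pop 4: no out-edges | ready=[] | order so far=[3, 1, 5, 2, 0, 4]
New canonical toposort: [3, 1, 5, 2, 0, 4]
Compare positions:
  Node 0: index 4 -> 4 (same)
  Node 1: index 0 -> 1 (moved)
  Node 2: index 3 -> 3 (same)
  Node 3: index 1 -> 0 (moved)
  Node 4: index 5 -> 5 (same)
  Node 5: index 2 -> 2 (same)
Nodes that changed position: 1 3

Answer: 1 3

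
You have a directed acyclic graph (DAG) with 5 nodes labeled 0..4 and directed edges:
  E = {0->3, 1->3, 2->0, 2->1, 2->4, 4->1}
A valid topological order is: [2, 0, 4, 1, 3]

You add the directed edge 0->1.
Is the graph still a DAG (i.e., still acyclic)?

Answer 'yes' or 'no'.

Given toposort: [2, 0, 4, 1, 3]
Position of 0: index 1; position of 1: index 3
New edge 0->1: forward
Forward edge: respects the existing order. Still a DAG, same toposort still valid.
Still a DAG? yes

Answer: yes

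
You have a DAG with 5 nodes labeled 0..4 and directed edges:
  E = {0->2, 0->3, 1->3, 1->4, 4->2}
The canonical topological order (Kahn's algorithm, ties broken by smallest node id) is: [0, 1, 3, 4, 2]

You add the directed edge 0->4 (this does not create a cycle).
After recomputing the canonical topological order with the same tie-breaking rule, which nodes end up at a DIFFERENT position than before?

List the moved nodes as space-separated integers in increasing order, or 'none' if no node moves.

Old toposort: [0, 1, 3, 4, 2]
Added edge 0->4
Recompute Kahn (smallest-id tiebreak):
  initial in-degrees: [0, 0, 2, 2, 2]
  ready (indeg=0): [0, 1]
  pop 0: indeg[2]->1; indeg[3]->1; indeg[4]->1 | ready=[1] | order so far=[0]
  pop 1: indeg[3]->0; indeg[4]->0 | ready=[3, 4] | order so far=[0, 1]
  pop 3: no out-edges | ready=[4] | order so far=[0, 1, 3]
  pop 4: indeg[2]->0 | ready=[2] | order so far=[0, 1, 3, 4]
  pop 2: no out-edges | ready=[] | order so far=[0, 1, 3, 4, 2]
New canonical toposort: [0, 1, 3, 4, 2]
Compare positions:
  Node 0: index 0 -> 0 (same)
  Node 1: index 1 -> 1 (same)
  Node 2: index 4 -> 4 (same)
  Node 3: index 2 -> 2 (same)
  Node 4: index 3 -> 3 (same)
Nodes that changed position: none

Answer: none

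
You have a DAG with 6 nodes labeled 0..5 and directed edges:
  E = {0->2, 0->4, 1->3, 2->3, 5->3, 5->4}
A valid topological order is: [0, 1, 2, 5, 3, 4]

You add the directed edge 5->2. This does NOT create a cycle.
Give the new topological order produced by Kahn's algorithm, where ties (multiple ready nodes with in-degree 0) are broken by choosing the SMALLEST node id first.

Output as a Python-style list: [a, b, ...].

Old toposort: [0, 1, 2, 5, 3, 4]
Added edge: 5->2
Position of 5 (3) > position of 2 (2). Must reorder: 5 must now come before 2.
Run Kahn's algorithm (break ties by smallest node id):
  initial in-degrees: [0, 0, 2, 3, 2, 0]
  ready (indeg=0): [0, 1, 5]
  pop 0: indeg[2]->1; indeg[4]->1 | ready=[1, 5] | order so far=[0]
  pop 1: indeg[3]->2 | ready=[5] | order so far=[0, 1]
  pop 5: indeg[2]->0; indeg[3]->1; indeg[4]->0 | ready=[2, 4] | order so far=[0, 1, 5]
  pop 2: indeg[3]->0 | ready=[3, 4] | order so far=[0, 1, 5, 2]
  pop 3: no out-edges | ready=[4] | order so far=[0, 1, 5, 2, 3]
  pop 4: no out-edges | ready=[] | order so far=[0, 1, 5, 2, 3, 4]
  Result: [0, 1, 5, 2, 3, 4]

Answer: [0, 1, 5, 2, 3, 4]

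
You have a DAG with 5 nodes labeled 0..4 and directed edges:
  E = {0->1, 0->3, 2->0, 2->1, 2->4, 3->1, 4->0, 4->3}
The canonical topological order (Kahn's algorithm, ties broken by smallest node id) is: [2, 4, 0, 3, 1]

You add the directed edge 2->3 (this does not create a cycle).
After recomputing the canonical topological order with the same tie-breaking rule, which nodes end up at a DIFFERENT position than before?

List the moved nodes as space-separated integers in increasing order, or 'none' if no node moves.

Old toposort: [2, 4, 0, 3, 1]
Added edge 2->3
Recompute Kahn (smallest-id tiebreak):
  initial in-degrees: [2, 3, 0, 3, 1]
  ready (indeg=0): [2]
  pop 2: indeg[0]->1; indeg[1]->2; indeg[3]->2; indeg[4]->0 | ready=[4] | order so far=[2]
  pop 4: indeg[0]->0; indeg[3]->1 | ready=[0] | order so far=[2, 4]
  pop 0: indeg[1]->1; indeg[3]->0 | ready=[3] | order so far=[2, 4, 0]
  pop 3: indeg[1]->0 | ready=[1] | order so far=[2, 4, 0, 3]
  pop 1: no out-edges | ready=[] | order so far=[2, 4, 0, 3, 1]
New canonical toposort: [2, 4, 0, 3, 1]
Compare positions:
  Node 0: index 2 -> 2 (same)
  Node 1: index 4 -> 4 (same)
  Node 2: index 0 -> 0 (same)
  Node 3: index 3 -> 3 (same)
  Node 4: index 1 -> 1 (same)
Nodes that changed position: none

Answer: none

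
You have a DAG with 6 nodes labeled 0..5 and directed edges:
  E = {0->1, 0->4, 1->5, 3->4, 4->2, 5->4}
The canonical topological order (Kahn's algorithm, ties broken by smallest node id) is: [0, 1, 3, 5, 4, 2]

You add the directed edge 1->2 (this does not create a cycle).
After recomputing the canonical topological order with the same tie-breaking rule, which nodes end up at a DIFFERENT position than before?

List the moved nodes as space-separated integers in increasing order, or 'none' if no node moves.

Answer: none

Derivation:
Old toposort: [0, 1, 3, 5, 4, 2]
Added edge 1->2
Recompute Kahn (smallest-id tiebreak):
  initial in-degrees: [0, 1, 2, 0, 3, 1]
  ready (indeg=0): [0, 3]
  pop 0: indeg[1]->0; indeg[4]->2 | ready=[1, 3] | order so far=[0]
  pop 1: indeg[2]->1; indeg[5]->0 | ready=[3, 5] | order so far=[0, 1]
  pop 3: indeg[4]->1 | ready=[5] | order so far=[0, 1, 3]
  pop 5: indeg[4]->0 | ready=[4] | order so far=[0, 1, 3, 5]
  pop 4: indeg[2]->0 | ready=[2] | order so far=[0, 1, 3, 5, 4]
  pop 2: no out-edges | ready=[] | order so far=[0, 1, 3, 5, 4, 2]
New canonical toposort: [0, 1, 3, 5, 4, 2]
Compare positions:
  Node 0: index 0 -> 0 (same)
  Node 1: index 1 -> 1 (same)
  Node 2: index 5 -> 5 (same)
  Node 3: index 2 -> 2 (same)
  Node 4: index 4 -> 4 (same)
  Node 5: index 3 -> 3 (same)
Nodes that changed position: none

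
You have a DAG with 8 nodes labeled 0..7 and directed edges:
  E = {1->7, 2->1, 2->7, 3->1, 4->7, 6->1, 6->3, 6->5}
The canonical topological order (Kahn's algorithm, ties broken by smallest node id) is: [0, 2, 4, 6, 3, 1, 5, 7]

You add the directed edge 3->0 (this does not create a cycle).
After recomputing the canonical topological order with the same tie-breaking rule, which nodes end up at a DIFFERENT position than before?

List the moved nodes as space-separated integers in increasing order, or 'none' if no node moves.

Old toposort: [0, 2, 4, 6, 3, 1, 5, 7]
Added edge 3->0
Recompute Kahn (smallest-id tiebreak):
  initial in-degrees: [1, 3, 0, 1, 0, 1, 0, 3]
  ready (indeg=0): [2, 4, 6]
  pop 2: indeg[1]->2; indeg[7]->2 | ready=[4, 6] | order so far=[2]
  pop 4: indeg[7]->1 | ready=[6] | order so far=[2, 4]
  pop 6: indeg[1]->1; indeg[3]->0; indeg[5]->0 | ready=[3, 5] | order so far=[2, 4, 6]
  pop 3: indeg[0]->0; indeg[1]->0 | ready=[0, 1, 5] | order so far=[2, 4, 6, 3]
  pop 0: no out-edges | ready=[1, 5] | order so far=[2, 4, 6, 3, 0]
  pop 1: indeg[7]->0 | ready=[5, 7] | order so far=[2, 4, 6, 3, 0, 1]
  pop 5: no out-edges | ready=[7] | order so far=[2, 4, 6, 3, 0, 1, 5]
  pop 7: no out-edges | ready=[] | order so far=[2, 4, 6, 3, 0, 1, 5, 7]
New canonical toposort: [2, 4, 6, 3, 0, 1, 5, 7]
Compare positions:
  Node 0: index 0 -> 4 (moved)
  Node 1: index 5 -> 5 (same)
  Node 2: index 1 -> 0 (moved)
  Node 3: index 4 -> 3 (moved)
  Node 4: index 2 -> 1 (moved)
  Node 5: index 6 -> 6 (same)
  Node 6: index 3 -> 2 (moved)
  Node 7: index 7 -> 7 (same)
Nodes that changed position: 0 2 3 4 6

Answer: 0 2 3 4 6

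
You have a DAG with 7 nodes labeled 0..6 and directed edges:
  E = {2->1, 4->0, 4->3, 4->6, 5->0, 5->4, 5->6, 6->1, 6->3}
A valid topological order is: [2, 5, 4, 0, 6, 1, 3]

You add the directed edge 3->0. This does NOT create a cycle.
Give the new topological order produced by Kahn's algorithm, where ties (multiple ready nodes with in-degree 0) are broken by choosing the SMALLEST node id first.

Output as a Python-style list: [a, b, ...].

Old toposort: [2, 5, 4, 0, 6, 1, 3]
Added edge: 3->0
Position of 3 (6) > position of 0 (3). Must reorder: 3 must now come before 0.
Run Kahn's algorithm (break ties by smallest node id):
  initial in-degrees: [3, 2, 0, 2, 1, 0, 2]
  ready (indeg=0): [2, 5]
  pop 2: indeg[1]->1 | ready=[5] | order so far=[2]
  pop 5: indeg[0]->2; indeg[4]->0; indeg[6]->1 | ready=[4] | order so far=[2, 5]
  pop 4: indeg[0]->1; indeg[3]->1; indeg[6]->0 | ready=[6] | order so far=[2, 5, 4]
  pop 6: indeg[1]->0; indeg[3]->0 | ready=[1, 3] | order so far=[2, 5, 4, 6]
  pop 1: no out-edges | ready=[3] | order so far=[2, 5, 4, 6, 1]
  pop 3: indeg[0]->0 | ready=[0] | order so far=[2, 5, 4, 6, 1, 3]
  pop 0: no out-edges | ready=[] | order so far=[2, 5, 4, 6, 1, 3, 0]
  Result: [2, 5, 4, 6, 1, 3, 0]

Answer: [2, 5, 4, 6, 1, 3, 0]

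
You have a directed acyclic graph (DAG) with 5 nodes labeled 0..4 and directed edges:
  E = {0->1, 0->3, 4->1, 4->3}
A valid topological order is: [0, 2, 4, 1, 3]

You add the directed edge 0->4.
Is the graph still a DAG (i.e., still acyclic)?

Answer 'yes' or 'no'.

Answer: yes

Derivation:
Given toposort: [0, 2, 4, 1, 3]
Position of 0: index 0; position of 4: index 2
New edge 0->4: forward
Forward edge: respects the existing order. Still a DAG, same toposort still valid.
Still a DAG? yes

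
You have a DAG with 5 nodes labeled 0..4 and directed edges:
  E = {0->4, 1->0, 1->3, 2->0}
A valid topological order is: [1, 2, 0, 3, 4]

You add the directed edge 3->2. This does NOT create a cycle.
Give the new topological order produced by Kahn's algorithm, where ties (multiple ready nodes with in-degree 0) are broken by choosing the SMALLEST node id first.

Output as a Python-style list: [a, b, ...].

Old toposort: [1, 2, 0, 3, 4]
Added edge: 3->2
Position of 3 (3) > position of 2 (1). Must reorder: 3 must now come before 2.
Run Kahn's algorithm (break ties by smallest node id):
  initial in-degrees: [2, 0, 1, 1, 1]
  ready (indeg=0): [1]
  pop 1: indeg[0]->1; indeg[3]->0 | ready=[3] | order so far=[1]
  pop 3: indeg[2]->0 | ready=[2] | order so far=[1, 3]
  pop 2: indeg[0]->0 | ready=[0] | order so far=[1, 3, 2]
  pop 0: indeg[4]->0 | ready=[4] | order so far=[1, 3, 2, 0]
  pop 4: no out-edges | ready=[] | order so far=[1, 3, 2, 0, 4]
  Result: [1, 3, 2, 0, 4]

Answer: [1, 3, 2, 0, 4]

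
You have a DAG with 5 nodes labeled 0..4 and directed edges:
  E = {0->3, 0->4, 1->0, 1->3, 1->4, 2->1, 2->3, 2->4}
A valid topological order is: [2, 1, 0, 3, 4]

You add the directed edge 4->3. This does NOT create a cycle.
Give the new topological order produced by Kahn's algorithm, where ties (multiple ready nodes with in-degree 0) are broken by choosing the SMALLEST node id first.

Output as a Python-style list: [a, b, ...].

Old toposort: [2, 1, 0, 3, 4]
Added edge: 4->3
Position of 4 (4) > position of 3 (3). Must reorder: 4 must now come before 3.
Run Kahn's algorithm (break ties by smallest node id):
  initial in-degrees: [1, 1, 0, 4, 3]
  ready (indeg=0): [2]
  pop 2: indeg[1]->0; indeg[3]->3; indeg[4]->2 | ready=[1] | order so far=[2]
  pop 1: indeg[0]->0; indeg[3]->2; indeg[4]->1 | ready=[0] | order so far=[2, 1]
  pop 0: indeg[3]->1; indeg[4]->0 | ready=[4] | order so far=[2, 1, 0]
  pop 4: indeg[3]->0 | ready=[3] | order so far=[2, 1, 0, 4]
  pop 3: no out-edges | ready=[] | order so far=[2, 1, 0, 4, 3]
  Result: [2, 1, 0, 4, 3]

Answer: [2, 1, 0, 4, 3]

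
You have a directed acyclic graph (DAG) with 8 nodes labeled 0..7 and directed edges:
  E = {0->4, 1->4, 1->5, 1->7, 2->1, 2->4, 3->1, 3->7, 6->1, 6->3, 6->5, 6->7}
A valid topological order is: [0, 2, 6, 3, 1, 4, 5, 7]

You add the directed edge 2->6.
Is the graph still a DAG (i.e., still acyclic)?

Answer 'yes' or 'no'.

Answer: yes

Derivation:
Given toposort: [0, 2, 6, 3, 1, 4, 5, 7]
Position of 2: index 1; position of 6: index 2
New edge 2->6: forward
Forward edge: respects the existing order. Still a DAG, same toposort still valid.
Still a DAG? yes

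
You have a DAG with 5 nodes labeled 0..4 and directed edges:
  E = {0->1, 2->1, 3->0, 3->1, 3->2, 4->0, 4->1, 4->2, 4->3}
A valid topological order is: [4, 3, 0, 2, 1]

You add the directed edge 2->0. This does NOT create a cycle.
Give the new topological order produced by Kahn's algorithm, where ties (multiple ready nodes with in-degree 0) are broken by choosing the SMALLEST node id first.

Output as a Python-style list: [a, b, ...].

Old toposort: [4, 3, 0, 2, 1]
Added edge: 2->0
Position of 2 (3) > position of 0 (2). Must reorder: 2 must now come before 0.
Run Kahn's algorithm (break ties by smallest node id):
  initial in-degrees: [3, 4, 2, 1, 0]
  ready (indeg=0): [4]
  pop 4: indeg[0]->2; indeg[1]->3; indeg[2]->1; indeg[3]->0 | ready=[3] | order so far=[4]
  pop 3: indeg[0]->1; indeg[1]->2; indeg[2]->0 | ready=[2] | order so far=[4, 3]
  pop 2: indeg[0]->0; indeg[1]->1 | ready=[0] | order so far=[4, 3, 2]
  pop 0: indeg[1]->0 | ready=[1] | order so far=[4, 3, 2, 0]
  pop 1: no out-edges | ready=[] | order so far=[4, 3, 2, 0, 1]
  Result: [4, 3, 2, 0, 1]

Answer: [4, 3, 2, 0, 1]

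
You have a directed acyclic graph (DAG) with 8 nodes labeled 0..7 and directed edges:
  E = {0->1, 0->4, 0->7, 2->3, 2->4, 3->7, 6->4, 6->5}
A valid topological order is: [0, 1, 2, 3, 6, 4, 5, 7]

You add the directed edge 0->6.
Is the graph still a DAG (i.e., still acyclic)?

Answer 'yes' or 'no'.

Answer: yes

Derivation:
Given toposort: [0, 1, 2, 3, 6, 4, 5, 7]
Position of 0: index 0; position of 6: index 4
New edge 0->6: forward
Forward edge: respects the existing order. Still a DAG, same toposort still valid.
Still a DAG? yes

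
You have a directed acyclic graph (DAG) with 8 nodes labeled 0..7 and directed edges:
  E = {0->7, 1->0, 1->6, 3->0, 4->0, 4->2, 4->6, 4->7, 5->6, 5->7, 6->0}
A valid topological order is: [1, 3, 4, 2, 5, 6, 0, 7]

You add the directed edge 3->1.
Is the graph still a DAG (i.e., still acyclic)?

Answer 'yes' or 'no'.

Answer: yes

Derivation:
Given toposort: [1, 3, 4, 2, 5, 6, 0, 7]
Position of 3: index 1; position of 1: index 0
New edge 3->1: backward (u after v in old order)
Backward edge: old toposort is now invalid. Check if this creates a cycle.
Does 1 already reach 3? Reachable from 1: [0, 1, 6, 7]. NO -> still a DAG (reorder needed).
Still a DAG? yes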